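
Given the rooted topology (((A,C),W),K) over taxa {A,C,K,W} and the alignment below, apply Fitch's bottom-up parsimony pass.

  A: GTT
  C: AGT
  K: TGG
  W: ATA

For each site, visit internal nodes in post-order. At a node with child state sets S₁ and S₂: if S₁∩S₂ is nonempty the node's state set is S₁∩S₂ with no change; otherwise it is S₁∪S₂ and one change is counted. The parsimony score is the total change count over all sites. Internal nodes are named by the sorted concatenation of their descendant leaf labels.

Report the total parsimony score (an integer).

site 0, node AC: A={G} ∪ C={A} → {A,G} (+1)
site 0, node ACW: AC={A,G} ∩ W={A} → {A} (+0)
site 0, node ACKW: ACW={A} ∪ K={T} → {A,T} (+1)
site 1, node AC: A={T} ∪ C={G} → {G,T} (+1)
site 1, node ACW: AC={G,T} ∩ W={T} → {T} (+0)
site 1, node ACKW: ACW={T} ∪ K={G} → {G,T} (+1)
site 2, node AC: A={T} ∩ C={T} → {T} (+0)
site 2, node ACW: AC={T} ∪ W={A} → {A,T} (+1)
site 2, node ACKW: ACW={A,T} ∪ K={G} → {A,G,T} (+1)
per-site changes: [2, 2, 2]; total = 6

6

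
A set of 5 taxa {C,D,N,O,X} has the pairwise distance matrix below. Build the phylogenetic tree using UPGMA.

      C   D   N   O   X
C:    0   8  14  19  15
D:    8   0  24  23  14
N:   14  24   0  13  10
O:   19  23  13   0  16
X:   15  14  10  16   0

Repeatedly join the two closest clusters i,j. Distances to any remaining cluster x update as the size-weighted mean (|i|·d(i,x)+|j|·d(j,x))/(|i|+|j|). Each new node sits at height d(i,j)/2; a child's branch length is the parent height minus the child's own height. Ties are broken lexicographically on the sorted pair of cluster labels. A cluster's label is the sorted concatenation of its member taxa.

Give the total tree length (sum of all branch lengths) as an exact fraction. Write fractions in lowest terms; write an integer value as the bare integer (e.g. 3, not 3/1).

413/12

step 1: merge (C,D) at d=8; branch lengths C→4, D→4; new cluster CD
  updated: d(CD,N)=19, d(CD,O)=21, d(CD,X)=29/2
step 2: merge (N,X) at d=10; branch lengths N→5, X→5; new cluster NX
  updated: d(CD,NX)=67/4, d(NX,O)=29/2
step 3: merge (NX,O) at d=29/2; branch lengths NX→9/4, O→29/4; new cluster NOX
  updated: d(CD,NOX)=109/6
step 4: merge (CD,NOX) at d=109/6; branch lengths CD→61/12, NOX→11/6; new cluster CDNOX
final tree: ((C:4,D:4):61/12,((N:5,X:5):9/4,O:29/4):11/6)
total length: 413/12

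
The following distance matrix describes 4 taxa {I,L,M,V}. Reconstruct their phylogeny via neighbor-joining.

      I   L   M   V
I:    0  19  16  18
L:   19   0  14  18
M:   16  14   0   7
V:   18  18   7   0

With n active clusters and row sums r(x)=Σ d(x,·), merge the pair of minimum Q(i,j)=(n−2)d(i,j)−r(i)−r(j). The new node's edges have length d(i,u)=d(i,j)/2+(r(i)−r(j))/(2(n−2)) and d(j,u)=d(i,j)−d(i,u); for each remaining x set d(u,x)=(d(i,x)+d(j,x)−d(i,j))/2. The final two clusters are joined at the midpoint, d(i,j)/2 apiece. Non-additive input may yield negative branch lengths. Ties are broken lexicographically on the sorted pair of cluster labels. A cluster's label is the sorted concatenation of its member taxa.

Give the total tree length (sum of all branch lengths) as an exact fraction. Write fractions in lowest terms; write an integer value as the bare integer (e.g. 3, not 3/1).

59/2

step 1: merge (I,L) at d=19, Q=-66; branch lengths I→10, L→9; new cluster IL
  updated: d(IL,M)=11/2, d(IL,V)=17/2
step 2: merge (IL,M) at d=11/2, Q=-21; branch lengths IL→7/2, M→2; new cluster ILM
  updated: d(ILM,V)=5
step 3: merge (ILM,V) at d=5; branch lengths ILM→5/2, V→5/2; new cluster ILMV
final tree: (((I:10,L:9):7/2,M:2):5/2,V:5/2)
total length: 59/2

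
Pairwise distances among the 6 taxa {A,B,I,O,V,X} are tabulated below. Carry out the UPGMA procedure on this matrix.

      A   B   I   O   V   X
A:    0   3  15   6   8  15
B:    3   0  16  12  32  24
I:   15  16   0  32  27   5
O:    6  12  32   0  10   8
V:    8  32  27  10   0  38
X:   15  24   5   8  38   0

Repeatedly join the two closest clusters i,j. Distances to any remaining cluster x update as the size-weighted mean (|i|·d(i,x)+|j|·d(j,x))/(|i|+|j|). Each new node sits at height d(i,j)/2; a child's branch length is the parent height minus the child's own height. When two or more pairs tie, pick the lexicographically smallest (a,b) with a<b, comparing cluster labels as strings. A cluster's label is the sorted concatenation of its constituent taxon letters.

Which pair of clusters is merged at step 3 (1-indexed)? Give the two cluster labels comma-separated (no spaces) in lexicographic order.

1. join A+B (d=3) ⇒ AB; edges |A|=3/2, |B|=3/2
  updated: d(AB,I)=31/2, d(AB,O)=9, d(AB,V)=20, d(AB,X)=39/2
2. join I+X (d=5) ⇒ IX; edges |I|=5/2, |X|=5/2
  updated: d(AB,IX)=35/2, d(IX,O)=20, d(IX,V)=65/2
3. join AB+O (d=9) ⇒ ABO; edges |AB|=3, |O|=9/2
  updated: d(ABO,IX)=55/3, d(ABO,V)=50/3
4. join ABO+V (d=50/3) ⇒ ABOV; edges |ABO|=23/6, |V|=25/3
  updated: d(ABOV,IX)=175/8
5. join ABOV+IX (d=175/8) ⇒ ABIOVX; edges |ABOV|=125/48, |IX|=135/16
final tree: ((((A:3/2,B:3/2):3,O:9/2):23/6,V:25/3):125/48,(I:5/2,X:5/2):135/16)
total length: 929/24

AB,O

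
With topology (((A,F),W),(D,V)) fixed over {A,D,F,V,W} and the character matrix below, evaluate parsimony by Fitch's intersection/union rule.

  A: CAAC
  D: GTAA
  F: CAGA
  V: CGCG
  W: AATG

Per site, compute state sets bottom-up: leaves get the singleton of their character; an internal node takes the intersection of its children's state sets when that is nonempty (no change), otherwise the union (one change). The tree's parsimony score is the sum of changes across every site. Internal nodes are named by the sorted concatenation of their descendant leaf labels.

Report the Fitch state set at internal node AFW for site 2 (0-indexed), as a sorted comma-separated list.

A,G,T

[col 0] AF: children A:{C}, F:{C} ∩→ {C}; cost 0
[col 0] AFW: children AF:{C}, W:{A} ∪→ {A,C}; cost 1
[col 0] DV: children D:{G}, V:{C} ∪→ {C,G}; cost 1
[col 0] ADFVW: children AFW:{A,C}, DV:{C,G} ∩→ {C}; cost 0
[col 1] AF: children A:{A}, F:{A} ∩→ {A}; cost 0
[col 1] AFW: children AF:{A}, W:{A} ∩→ {A}; cost 0
[col 1] DV: children D:{T}, V:{G} ∪→ {G,T}; cost 1
[col 1] ADFVW: children AFW:{A}, DV:{G,T} ∪→ {A,G,T}; cost 1
[col 2] AF: children A:{A}, F:{G} ∪→ {A,G}; cost 1
[col 2] AFW: children AF:{A,G}, W:{T} ∪→ {A,G,T}; cost 1
[col 2] DV: children D:{A}, V:{C} ∪→ {A,C}; cost 1
[col 2] ADFVW: children AFW:{A,G,T}, DV:{A,C} ∩→ {A}; cost 0
[col 3] AF: children A:{C}, F:{A} ∪→ {A,C}; cost 1
[col 3] AFW: children AF:{A,C}, W:{G} ∪→ {A,C,G}; cost 1
[col 3] DV: children D:{A}, V:{G} ∪→ {A,G}; cost 1
[col 3] ADFVW: children AFW:{A,C,G}, DV:{A,G} ∩→ {A,G}; cost 0
per-site changes: [2, 2, 3, 3]; total = 10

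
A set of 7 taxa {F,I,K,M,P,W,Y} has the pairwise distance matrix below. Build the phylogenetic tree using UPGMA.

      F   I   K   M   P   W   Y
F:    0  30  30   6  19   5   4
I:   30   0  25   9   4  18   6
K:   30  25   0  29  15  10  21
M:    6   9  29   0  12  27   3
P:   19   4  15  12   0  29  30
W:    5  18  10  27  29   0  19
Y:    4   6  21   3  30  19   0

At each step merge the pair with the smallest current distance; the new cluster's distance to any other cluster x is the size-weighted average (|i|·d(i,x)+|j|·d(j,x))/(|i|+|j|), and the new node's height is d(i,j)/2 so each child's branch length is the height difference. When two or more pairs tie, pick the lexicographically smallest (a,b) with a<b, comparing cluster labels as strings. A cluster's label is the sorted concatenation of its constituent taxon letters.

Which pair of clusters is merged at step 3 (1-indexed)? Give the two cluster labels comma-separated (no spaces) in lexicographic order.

F,MY

iteration 1: select M,Y (d=3); attach at lengths (3/2, 3/2); label the merged cluster MY
  updated: d(F,MY)=5, d(I,MY)=15/2, d(K,MY)=25, d(MY,P)=21, d(MY,W)=23
iteration 2: select I,P (d=4); attach at lengths (2, 2); label the merged cluster IP
  updated: d(F,IP)=49/2, d(IP,K)=20, d(IP,MY)=57/4, d(IP,W)=47/2
iteration 3: select F,MY (d=5); attach at lengths (5/2, 1); label the merged cluster FMY
  updated: d(FMY,IP)=53/3, d(FMY,K)=80/3, d(FMY,W)=17
iteration 4: select K,W (d=10); attach at lengths (5, 5); label the merged cluster KW
  updated: d(FMY,KW)=131/6, d(IP,KW)=87/4
iteration 5: select FMY,IP (d=53/3); attach at lengths (19/3, 41/6); label the merged cluster FIMPY
  updated: d(FIMPY,KW)=109/5
iteration 6: select FIMPY,KW (d=109/5); attach at lengths (31/15, 59/10); label the merged cluster FIKMPWY
final tree: (((F:5/2,(M:3/2,Y:3/2):1):19/3,(I:2,P:2):41/6):31/15,(K:5,W:5):59/10)
total length: 1249/30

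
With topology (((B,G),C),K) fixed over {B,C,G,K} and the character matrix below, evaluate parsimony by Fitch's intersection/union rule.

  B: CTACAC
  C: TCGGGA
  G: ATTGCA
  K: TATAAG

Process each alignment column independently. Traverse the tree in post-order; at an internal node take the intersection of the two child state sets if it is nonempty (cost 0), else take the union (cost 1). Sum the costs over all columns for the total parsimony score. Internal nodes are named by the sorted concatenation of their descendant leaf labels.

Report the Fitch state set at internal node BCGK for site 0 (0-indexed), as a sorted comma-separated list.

[col 0] BG: children B:{C}, G:{A} ∪→ {A,C}; cost 1
[col 0] BCG: children BG:{A,C}, C:{T} ∪→ {A,C,T}; cost 1
[col 0] BCGK: children BCG:{A,C,T}, K:{T} ∩→ {T}; cost 0
[col 1] BG: children B:{T}, G:{T} ∩→ {T}; cost 0
[col 1] BCG: children BG:{T}, C:{C} ∪→ {C,T}; cost 1
[col 1] BCGK: children BCG:{C,T}, K:{A} ∪→ {A,C,T}; cost 1
[col 2] BG: children B:{A}, G:{T} ∪→ {A,T}; cost 1
[col 2] BCG: children BG:{A,T}, C:{G} ∪→ {A,G,T}; cost 1
[col 2] BCGK: children BCG:{A,G,T}, K:{T} ∩→ {T}; cost 0
[col 3] BG: children B:{C}, G:{G} ∪→ {C,G}; cost 1
[col 3] BCG: children BG:{C,G}, C:{G} ∩→ {G}; cost 0
[col 3] BCGK: children BCG:{G}, K:{A} ∪→ {A,G}; cost 1
[col 4] BG: children B:{A}, G:{C} ∪→ {A,C}; cost 1
[col 4] BCG: children BG:{A,C}, C:{G} ∪→ {A,C,G}; cost 1
[col 4] BCGK: children BCG:{A,C,G}, K:{A} ∩→ {A}; cost 0
[col 5] BG: children B:{C}, G:{A} ∪→ {A,C}; cost 1
[col 5] BCG: children BG:{A,C}, C:{A} ∩→ {A}; cost 0
[col 5] BCGK: children BCG:{A}, K:{G} ∪→ {A,G}; cost 1
per-site changes: [2, 2, 2, 2, 2, 2]; total = 12

T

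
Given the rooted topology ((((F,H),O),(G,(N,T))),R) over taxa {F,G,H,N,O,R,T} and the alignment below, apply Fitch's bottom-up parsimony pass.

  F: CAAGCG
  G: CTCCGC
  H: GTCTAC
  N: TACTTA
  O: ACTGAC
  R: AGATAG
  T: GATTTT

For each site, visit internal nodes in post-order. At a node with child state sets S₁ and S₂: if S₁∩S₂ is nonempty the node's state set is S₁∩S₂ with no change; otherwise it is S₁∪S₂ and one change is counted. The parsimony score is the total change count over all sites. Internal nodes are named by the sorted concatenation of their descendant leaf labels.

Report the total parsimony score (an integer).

23

FH@0: {C} ∪ {G} = {C,G} (union, +1)
FHO@0: {C,G} ∪ {A} = {A,C,G} (union, +1)
NT@0: {T} ∪ {G} = {G,T} (union, +1)
GNT@0: {C} ∪ {G,T} = {C,G,T} (union, +1)
FGHNOT@0: {A,C,G} ∩ {C,G,T} = {C,G} (intersection, +0)
FGHNORT@0: {C,G} ∪ {A} = {A,C,G} (union, +1)
FH@1: {A} ∪ {T} = {A,T} (union, +1)
FHO@1: {A,T} ∪ {C} = {A,C,T} (union, +1)
NT@1: {A} ∩ {A} = {A} (intersection, +0)
GNT@1: {T} ∪ {A} = {A,T} (union, +1)
FGHNOT@1: {A,C,T} ∩ {A,T} = {A,T} (intersection, +0)
FGHNORT@1: {A,T} ∪ {G} = {A,G,T} (union, +1)
FH@2: {A} ∪ {C} = {A,C} (union, +1)
FHO@2: {A,C} ∪ {T} = {A,C,T} (union, +1)
NT@2: {C} ∪ {T} = {C,T} (union, +1)
GNT@2: {C} ∩ {C,T} = {C} (intersection, +0)
FGHNOT@2: {A,C,T} ∩ {C} = {C} (intersection, +0)
FGHNORT@2: {C} ∪ {A} = {A,C} (union, +1)
FH@3: {G} ∪ {T} = {G,T} (union, +1)
FHO@3: {G,T} ∩ {G} = {G} (intersection, +0)
NT@3: {T} ∩ {T} = {T} (intersection, +0)
GNT@3: {C} ∪ {T} = {C,T} (union, +1)
FGHNOT@3: {G} ∪ {C,T} = {C,G,T} (union, +1)
FGHNORT@3: {C,G,T} ∩ {T} = {T} (intersection, +0)
FH@4: {C} ∪ {A} = {A,C} (union, +1)
FHO@4: {A,C} ∩ {A} = {A} (intersection, +0)
NT@4: {T} ∩ {T} = {T} (intersection, +0)
GNT@4: {G} ∪ {T} = {G,T} (union, +1)
FGHNOT@4: {A} ∪ {G,T} = {A,G,T} (union, +1)
FGHNORT@4: {A,G,T} ∩ {A} = {A} (intersection, +0)
FH@5: {G} ∪ {C} = {C,G} (union, +1)
FHO@5: {C,G} ∩ {C} = {C} (intersection, +0)
NT@5: {A} ∪ {T} = {A,T} (union, +1)
GNT@5: {C} ∪ {A,T} = {A,C,T} (union, +1)
FGHNOT@5: {C} ∩ {A,C,T} = {C} (intersection, +0)
FGHNORT@5: {C} ∪ {G} = {C,G} (union, +1)
per-site changes: [5, 4, 4, 3, 3, 4]; total = 23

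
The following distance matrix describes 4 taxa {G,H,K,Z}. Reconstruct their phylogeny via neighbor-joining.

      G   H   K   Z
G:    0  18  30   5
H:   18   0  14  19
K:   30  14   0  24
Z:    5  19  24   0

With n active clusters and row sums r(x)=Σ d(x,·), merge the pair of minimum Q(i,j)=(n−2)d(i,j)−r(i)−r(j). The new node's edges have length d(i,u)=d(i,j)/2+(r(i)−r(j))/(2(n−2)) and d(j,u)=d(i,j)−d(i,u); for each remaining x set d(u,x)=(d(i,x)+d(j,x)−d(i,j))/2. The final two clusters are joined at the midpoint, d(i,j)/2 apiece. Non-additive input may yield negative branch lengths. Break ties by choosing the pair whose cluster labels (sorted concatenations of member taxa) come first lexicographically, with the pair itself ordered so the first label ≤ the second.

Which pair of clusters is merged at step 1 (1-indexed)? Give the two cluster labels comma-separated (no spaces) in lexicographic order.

iteration 1: select G,Z (d=5, Q=-91); attach at lengths (15/4, 5/4); label the merged cluster GZ
  updated: d(GZ,H)=16, d(GZ,K)=49/2
iteration 2: select GZ,H (d=16, Q=-109/2); attach at lengths (53/4, 11/4); label the merged cluster GHZ
  updated: d(GHZ,K)=45/4
iteration 3: select GHZ,K (d=45/4); attach at lengths (45/8, 45/8); label the merged cluster GHKZ
final tree: (((G:15/4,Z:5/4):53/4,H:11/4):45/8,K:45/8)
total length: 129/4

G,Z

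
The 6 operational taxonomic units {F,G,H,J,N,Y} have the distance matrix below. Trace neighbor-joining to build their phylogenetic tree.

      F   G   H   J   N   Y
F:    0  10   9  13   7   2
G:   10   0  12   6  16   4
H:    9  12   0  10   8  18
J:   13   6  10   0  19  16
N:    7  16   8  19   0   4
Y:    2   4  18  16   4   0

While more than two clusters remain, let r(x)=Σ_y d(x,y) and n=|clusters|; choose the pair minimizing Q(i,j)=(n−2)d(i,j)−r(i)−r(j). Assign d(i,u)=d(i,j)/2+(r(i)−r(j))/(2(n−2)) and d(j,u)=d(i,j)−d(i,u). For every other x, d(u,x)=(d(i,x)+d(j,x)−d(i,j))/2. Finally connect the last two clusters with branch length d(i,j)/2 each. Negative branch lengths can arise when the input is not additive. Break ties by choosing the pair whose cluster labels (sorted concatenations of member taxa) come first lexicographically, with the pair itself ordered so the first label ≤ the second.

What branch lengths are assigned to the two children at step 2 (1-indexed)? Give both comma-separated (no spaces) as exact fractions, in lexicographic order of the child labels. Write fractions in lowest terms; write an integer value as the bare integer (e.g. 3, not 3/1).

19/6,29/6

1. join G+J (d=6, Q=-88) ⇒ GJ; edges |G|=1, |J|=5
  updated: d(F,GJ)=17/2, d(GJ,H)=8, d(GJ,N)=29/2, d(GJ,Y)=7
2. join GJ+H (d=8, Q=-57) ⇒ GHJ; edges |GJ|=19/6, |H|=29/6
  updated: d(F,GHJ)=19/4, d(GHJ,N)=29/4, d(GHJ,Y)=17/2
3. join F+GHJ (d=19/4, Q=-99/4) ⇒ FGHJ; edges |F|=11/16, |GHJ|=65/16
  updated: d(FGHJ,N)=19/4, d(FGHJ,Y)=23/8
4. join FGHJ+N (d=19/4, Q=-93/8) ⇒ FGHJN; edges |FGHJ|=29/16, |N|=47/16
  updated: d(FGHJN,Y)=17/16
5. join FGHJN+Y (d=17/16) ⇒ FGHJNY; edges |FGHJN|=17/32, |Y|=17/32
final tree: (((F:11/16,((G:1,J:5):19/6,H:29/6):65/16):29/16,N:47/16):17/32,Y:17/32)
total length: 393/16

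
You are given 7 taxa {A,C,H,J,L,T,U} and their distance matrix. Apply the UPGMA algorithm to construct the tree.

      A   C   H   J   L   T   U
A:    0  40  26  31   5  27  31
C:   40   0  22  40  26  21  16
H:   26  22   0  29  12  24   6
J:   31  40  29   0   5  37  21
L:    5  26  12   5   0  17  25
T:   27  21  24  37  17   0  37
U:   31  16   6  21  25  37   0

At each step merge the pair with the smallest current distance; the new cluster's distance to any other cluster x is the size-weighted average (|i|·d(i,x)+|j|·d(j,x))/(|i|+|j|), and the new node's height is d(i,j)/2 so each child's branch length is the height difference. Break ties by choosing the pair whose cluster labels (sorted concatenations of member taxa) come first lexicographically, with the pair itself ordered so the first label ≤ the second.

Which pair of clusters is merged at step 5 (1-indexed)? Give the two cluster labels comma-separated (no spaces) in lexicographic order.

step 1: merge (A,L) at d=5; branch lengths A→5/2, L→5/2; new cluster AL
  updated: d(AL,C)=33, d(AL,H)=19, d(AL,J)=18, d(AL,T)=22, d(AL,U)=28
step 2: merge (H,U) at d=6; branch lengths H→3, U→3; new cluster HU
  updated: d(AL,HU)=47/2, d(C,HU)=19, d(HU,J)=25, d(HU,T)=61/2
step 3: merge (AL,J) at d=18; branch lengths AL→13/2, J→9; new cluster AJL
  updated: d(AJL,C)=106/3, d(AJL,HU)=24, d(AJL,T)=27
step 4: merge (C,HU) at d=19; branch lengths C→19/2, HU→13/2; new cluster CHU
  updated: d(AJL,CHU)=250/9, d(CHU,T)=82/3
step 5: merge (AJL,T) at d=27; branch lengths AJL→9/2, T→27/2; new cluster AJLT
  updated: d(AJLT,CHU)=83/3
step 6: merge (AJLT,CHU) at d=83/3; branch lengths AJLT→1/3, CHU→13/3; new cluster ACHJLTU
final tree: ((((A:5/2,L:5/2):13/2,J:9):9/2,T:27/2):1/3,(C:19/2,(H:3,U:3):13/2):13/3)
total length: 391/6

AJL,T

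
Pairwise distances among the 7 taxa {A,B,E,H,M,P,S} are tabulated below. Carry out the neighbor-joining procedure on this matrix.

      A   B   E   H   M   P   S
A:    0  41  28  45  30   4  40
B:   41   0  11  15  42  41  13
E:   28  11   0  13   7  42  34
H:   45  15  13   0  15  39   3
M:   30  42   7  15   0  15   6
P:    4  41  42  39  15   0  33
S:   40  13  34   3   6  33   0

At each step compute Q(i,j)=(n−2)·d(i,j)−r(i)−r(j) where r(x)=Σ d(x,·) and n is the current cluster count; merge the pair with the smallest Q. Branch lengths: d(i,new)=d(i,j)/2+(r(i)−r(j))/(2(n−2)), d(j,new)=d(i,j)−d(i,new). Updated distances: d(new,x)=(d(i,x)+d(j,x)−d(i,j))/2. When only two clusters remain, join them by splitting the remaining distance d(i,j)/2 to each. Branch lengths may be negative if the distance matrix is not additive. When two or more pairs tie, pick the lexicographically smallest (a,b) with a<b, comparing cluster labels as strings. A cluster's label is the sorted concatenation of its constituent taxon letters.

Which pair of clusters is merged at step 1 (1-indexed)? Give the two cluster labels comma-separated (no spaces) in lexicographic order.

A,P

1. join A+P (d=4, Q=-342) ⇒ AP; edges |A|=17/5, |P|=3/5
  updated: d(AP,B)=39, d(AP,E)=33, d(AP,H)=40, d(AP,M)=41/2, d(AP,S)=69/2
2. join AP+M (d=41/2, Q=-351/2) ⇒ AMP; edges |AP|=317/16, |M|=11/16
  updated: d(AMP,B)=121/4, d(AMP,E)=39/4, d(AMP,H)=69/4, d(AMP,S)=10
3. join AMP+E (d=39/4, Q=-423/4) ⇒ AEMP; edges |AMP|=115/24, |E|=119/24
  updated: d(AEMP,B)=63/4, d(AEMP,H)=41/4, d(AEMP,S)=137/8
4. join AEMP+B (d=63/4, Q=-443/8) ⇒ ABEMP; edges |AEMP|=247/32, |B|=257/32
  updated: d(ABEMP,H)=19/4, d(ABEMP,S)=115/16
5. join ABEMP+H (d=19/4, Q=-239/16) ⇒ ABEHMP; edges |ABEMP|=143/32, |H|=9/32
  updated: d(ABEHMP,S)=87/32
6. join ABEHMP+S (d=87/32) ⇒ ABEHMPS; edges |ABEHMP|=87/64, |S|=87/64
final tree: ((((((A:17/5,P:3/5):317/16,M:11/16):115/24,E:119/24):247/32,B:257/32):143/32,H:9/32):87/64,S:87/64)
total length: 1839/32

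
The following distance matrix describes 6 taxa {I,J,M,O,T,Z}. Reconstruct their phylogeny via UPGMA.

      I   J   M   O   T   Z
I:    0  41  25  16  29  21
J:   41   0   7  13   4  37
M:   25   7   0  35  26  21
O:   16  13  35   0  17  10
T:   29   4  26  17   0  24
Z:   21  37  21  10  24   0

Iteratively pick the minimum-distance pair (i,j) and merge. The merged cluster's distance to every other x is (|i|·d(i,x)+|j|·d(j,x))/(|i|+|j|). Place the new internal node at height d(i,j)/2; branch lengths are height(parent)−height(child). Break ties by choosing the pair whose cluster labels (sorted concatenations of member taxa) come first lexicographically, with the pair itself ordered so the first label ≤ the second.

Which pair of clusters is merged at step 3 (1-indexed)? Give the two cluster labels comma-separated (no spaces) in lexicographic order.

JT,M

1. join J+T (d=4) ⇒ JT; edges |J|=2, |T|=2
  updated: d(I,JT)=35, d(JT,M)=33/2, d(JT,O)=15, d(JT,Z)=61/2
2. join O+Z (d=10) ⇒ OZ; edges |O|=5, |Z|=5
  updated: d(I,OZ)=37/2, d(JT,OZ)=91/4, d(M,OZ)=28
3. join JT+M (d=33/2) ⇒ JMT; edges |JT|=25/4, |M|=33/4
  updated: d(I,JMT)=95/3, d(JMT,OZ)=49/2
4. join I+OZ (d=37/2) ⇒ IOZ; edges |I|=37/4, |OZ|=17/4
  updated: d(IOZ,JMT)=242/9
5. join IOZ+JMT (d=242/9) ⇒ IJMOTZ; edges |IOZ|=151/36, |JMT|=187/36
final tree: ((I:37/4,(O:5,Z:5):17/4):151/36,((J:2,T:2):25/4,M:33/4):187/36)
total length: 925/18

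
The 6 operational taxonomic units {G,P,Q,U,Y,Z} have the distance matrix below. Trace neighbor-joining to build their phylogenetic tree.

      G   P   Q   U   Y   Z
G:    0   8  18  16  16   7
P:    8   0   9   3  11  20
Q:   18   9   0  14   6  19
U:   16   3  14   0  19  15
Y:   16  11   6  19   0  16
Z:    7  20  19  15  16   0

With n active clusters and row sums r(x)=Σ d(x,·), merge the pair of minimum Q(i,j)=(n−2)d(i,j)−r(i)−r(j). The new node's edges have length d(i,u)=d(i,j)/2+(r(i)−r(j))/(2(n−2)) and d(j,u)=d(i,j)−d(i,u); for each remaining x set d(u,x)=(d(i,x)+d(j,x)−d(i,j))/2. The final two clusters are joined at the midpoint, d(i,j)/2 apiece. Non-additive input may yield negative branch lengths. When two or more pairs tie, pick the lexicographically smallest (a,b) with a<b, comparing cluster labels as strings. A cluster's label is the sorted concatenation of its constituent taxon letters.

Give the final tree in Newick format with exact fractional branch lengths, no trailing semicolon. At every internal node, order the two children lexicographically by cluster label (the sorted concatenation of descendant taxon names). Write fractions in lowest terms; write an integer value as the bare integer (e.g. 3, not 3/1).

step 1: merge (G,Z) at d=7, Q=-114; branch lengths G→2, Z→5; new cluster GZ
  updated: d(GZ,P)=21/2, d(GZ,Q)=15, d(GZ,U)=12, d(GZ,Y)=25/2
step 2: merge (Q,Y) at d=6, Q=-149/2; branch lengths Q→9/4, Y→15/4; new cluster QY
  updated: d(GZ,QY)=43/4, d(P,QY)=7, d(QY,U)=27/2
step 3: merge (GZ,QY) at d=43/4, Q=-43; branch lengths GZ→47/8, QY→39/8; new cluster GQYZ
  updated: d(GQYZ,P)=27/8, d(GQYZ,U)=59/8
step 4: merge (GQYZ,P) at d=27/8, Q=-55/4; branch lengths GQYZ→31/8, P→-1/2; new cluster GPQYZ
  updated: d(GPQYZ,U)=7/2
step 5: merge (GPQYZ,U) at d=7/2; branch lengths GPQYZ→7/4, U→7/4; new cluster GPQUYZ
final tree: ((((G:2,Z:5):47/8,(Q:9/4,Y:15/4):39/8):31/8,P:-1/2):7/4,U:7/4)
total length: 245/8

((((G:2,Z:5):47/8,(Q:9/4,Y:15/4):39/8):31/8,P:-1/2):7/4,U:7/4)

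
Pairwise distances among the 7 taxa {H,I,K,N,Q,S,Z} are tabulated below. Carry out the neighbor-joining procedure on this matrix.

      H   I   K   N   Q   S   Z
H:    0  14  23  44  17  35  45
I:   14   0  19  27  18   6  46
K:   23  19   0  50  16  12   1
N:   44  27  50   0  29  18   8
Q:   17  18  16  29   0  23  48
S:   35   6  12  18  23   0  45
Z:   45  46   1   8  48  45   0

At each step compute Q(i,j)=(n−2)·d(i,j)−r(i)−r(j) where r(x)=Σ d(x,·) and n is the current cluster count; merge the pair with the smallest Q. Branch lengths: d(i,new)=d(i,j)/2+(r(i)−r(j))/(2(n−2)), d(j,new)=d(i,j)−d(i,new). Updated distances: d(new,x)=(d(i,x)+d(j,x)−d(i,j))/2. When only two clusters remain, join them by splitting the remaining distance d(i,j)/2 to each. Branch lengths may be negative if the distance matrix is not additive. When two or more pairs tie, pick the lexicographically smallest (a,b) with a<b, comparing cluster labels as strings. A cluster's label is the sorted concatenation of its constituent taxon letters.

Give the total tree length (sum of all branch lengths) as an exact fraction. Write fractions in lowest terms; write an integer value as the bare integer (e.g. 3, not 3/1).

1. join N+Z (d=8, Q=-329) ⇒ NZ; edges |N|=23/10, |Z|=57/10
  updated: d(H,NZ)=81/2, d(I,NZ)=65/2, d(K,NZ)=43/2, d(NZ,Q)=69/2, d(NZ,S)=55/2
2. join H+Q (d=17, Q=-170) ⇒ HQ; edges |H|=89/8, |Q|=47/8
  updated: d(HQ,I)=15/2, d(HQ,K)=11, d(HQ,NZ)=29, d(HQ,S)=41/2
3. join I+S (d=6, Q=-113) ⇒ IS; edges |I|=17/6, |S|=19/6
  updated: d(HQ,IS)=11, d(IS,K)=25/2, d(IS,NZ)=27
4. join HQ+IS (d=11, Q=-159/2) ⇒ HIQS; edges |HQ|=45/8, |IS|=43/8
  updated: d(HIQS,K)=25/4, d(HIQS,NZ)=45/2
5. join HIQS+K (d=25/4, Q=-201/4) ⇒ HIKQS; edges |HIQS|=29/8, |K|=21/8
  updated: d(HIKQS,NZ)=151/8
6. join HIKQS+NZ (d=151/8) ⇒ HIKNQSZ; edges |HIKQS|=151/16, |NZ|=151/16
final tree: ((((H:89/8,Q:47/8):45/8,(I:17/6,S:19/6):43/8):29/8,K:21/8):151/16,(N:23/10,Z:57/10):151/16)
total length: 537/8

537/8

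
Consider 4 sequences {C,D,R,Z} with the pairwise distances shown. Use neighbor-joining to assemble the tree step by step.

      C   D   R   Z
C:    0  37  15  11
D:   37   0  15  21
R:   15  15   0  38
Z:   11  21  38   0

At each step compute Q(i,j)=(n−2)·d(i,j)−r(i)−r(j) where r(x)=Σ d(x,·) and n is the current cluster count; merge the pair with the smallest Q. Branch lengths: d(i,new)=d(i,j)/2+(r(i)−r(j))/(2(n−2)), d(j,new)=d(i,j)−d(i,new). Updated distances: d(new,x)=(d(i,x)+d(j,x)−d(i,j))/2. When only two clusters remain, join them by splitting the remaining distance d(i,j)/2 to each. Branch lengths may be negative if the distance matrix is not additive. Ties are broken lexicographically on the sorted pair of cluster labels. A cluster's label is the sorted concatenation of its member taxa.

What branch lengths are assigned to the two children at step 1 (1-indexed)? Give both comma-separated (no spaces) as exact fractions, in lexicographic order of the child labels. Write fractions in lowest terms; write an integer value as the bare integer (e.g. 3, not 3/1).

15/4,29/4

1. join C+Z (d=11, Q=-111) ⇒ CZ; edges |C|=15/4, |Z|=29/4
  updated: d(CZ,D)=47/2, d(CZ,R)=21
2. join CZ+D (d=47/2, Q=-119/2) ⇒ CDZ; edges |CZ|=59/4, |D|=35/4
  updated: d(CDZ,R)=25/4
3. join CDZ+R (d=25/4) ⇒ CDRZ; edges |CDZ|=25/8, |R|=25/8
final tree: (((C:15/4,Z:29/4):59/4,D:35/4):25/8,R:25/8)
total length: 163/4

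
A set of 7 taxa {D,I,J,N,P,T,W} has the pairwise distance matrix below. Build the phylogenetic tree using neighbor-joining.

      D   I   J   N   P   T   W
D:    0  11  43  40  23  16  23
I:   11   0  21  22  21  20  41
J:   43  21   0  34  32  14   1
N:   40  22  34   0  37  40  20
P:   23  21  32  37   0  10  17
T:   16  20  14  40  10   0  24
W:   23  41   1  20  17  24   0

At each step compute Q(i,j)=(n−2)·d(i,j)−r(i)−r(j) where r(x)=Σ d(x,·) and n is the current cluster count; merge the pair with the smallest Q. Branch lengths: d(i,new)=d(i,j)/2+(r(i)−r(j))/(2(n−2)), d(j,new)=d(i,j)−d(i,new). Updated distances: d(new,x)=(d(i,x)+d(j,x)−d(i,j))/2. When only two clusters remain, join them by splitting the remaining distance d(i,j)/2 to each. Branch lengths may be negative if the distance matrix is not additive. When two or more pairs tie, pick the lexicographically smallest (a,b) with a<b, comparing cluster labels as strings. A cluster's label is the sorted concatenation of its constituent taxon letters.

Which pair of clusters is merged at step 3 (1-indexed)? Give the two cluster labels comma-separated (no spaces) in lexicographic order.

D,I

iteration 1: select J,W (d=1, Q=-266); attach at lengths (12/5, -7/5); label the merged cluster JW
  updated: d(D,JW)=65/2, d(I,JW)=61/2, d(JW,N)=53/2, d(JW,P)=24, d(JW,T)=37/2
iteration 2: select JW,N (d=53/2, Q=-383/2); attach at lengths (145/16, 279/16); label the merged cluster JNW
  updated: d(D,JNW)=23, d(I,JNW)=13, d(JNW,P)=69/4, d(JNW,T)=16
iteration 3: select D,I (d=11, Q=-105); attach at lengths (41/6, 25/6); label the merged cluster DI
  updated: d(DI,JNW)=25/2, d(DI,P)=33/2, d(DI,T)=25/2
iteration 4: select DI,JNW (d=25/2, Q=-249/4); attach at lengths (83/16, 117/16); label the merged cluster DIJNW
  updated: d(DIJNW,P)=85/8, d(DIJNW,T)=8
iteration 5: select DIJNW,P (d=85/8, Q=-229/8); attach at lengths (69/16, 101/16); label the merged cluster DIJNPW
  updated: d(DIJNPW,T)=59/16
iteration 6: select DIJNPW,T (d=59/16); attach at lengths (59/32, 59/32); label the merged cluster DIJNPTW
final tree: ((((D:41/6,I:25/6):83/16,((J:12/5,W:-7/5):145/16,N:279/16):117/16):69/16,P:101/16):59/32,T:59/32)
total length: 1045/16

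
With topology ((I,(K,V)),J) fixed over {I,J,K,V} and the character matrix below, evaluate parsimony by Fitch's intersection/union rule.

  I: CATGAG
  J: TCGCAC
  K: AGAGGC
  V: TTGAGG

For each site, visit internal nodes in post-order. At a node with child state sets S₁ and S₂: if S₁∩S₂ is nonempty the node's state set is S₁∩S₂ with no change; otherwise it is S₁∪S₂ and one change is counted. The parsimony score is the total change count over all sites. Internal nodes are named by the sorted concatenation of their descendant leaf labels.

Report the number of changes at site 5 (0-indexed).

2

KV@0: {A} ∪ {T} = {A,T} (union, +1)
IKV@0: {C} ∪ {A,T} = {A,C,T} (union, +1)
IJKV@0: {A,C,T} ∩ {T} = {T} (intersection, +0)
KV@1: {G} ∪ {T} = {G,T} (union, +1)
IKV@1: {A} ∪ {G,T} = {A,G,T} (union, +1)
IJKV@1: {A,G,T} ∪ {C} = {A,C,G,T} (union, +1)
KV@2: {A} ∪ {G} = {A,G} (union, +1)
IKV@2: {T} ∪ {A,G} = {A,G,T} (union, +1)
IJKV@2: {A,G,T} ∩ {G} = {G} (intersection, +0)
KV@3: {G} ∪ {A} = {A,G} (union, +1)
IKV@3: {G} ∩ {A,G} = {G} (intersection, +0)
IJKV@3: {G} ∪ {C} = {C,G} (union, +1)
KV@4: {G} ∩ {G} = {G} (intersection, +0)
IKV@4: {A} ∪ {G} = {A,G} (union, +1)
IJKV@4: {A,G} ∩ {A} = {A} (intersection, +0)
KV@5: {C} ∪ {G} = {C,G} (union, +1)
IKV@5: {G} ∩ {C,G} = {G} (intersection, +0)
IJKV@5: {G} ∪ {C} = {C,G} (union, +1)
per-site changes: [2, 3, 2, 2, 1, 2]; total = 12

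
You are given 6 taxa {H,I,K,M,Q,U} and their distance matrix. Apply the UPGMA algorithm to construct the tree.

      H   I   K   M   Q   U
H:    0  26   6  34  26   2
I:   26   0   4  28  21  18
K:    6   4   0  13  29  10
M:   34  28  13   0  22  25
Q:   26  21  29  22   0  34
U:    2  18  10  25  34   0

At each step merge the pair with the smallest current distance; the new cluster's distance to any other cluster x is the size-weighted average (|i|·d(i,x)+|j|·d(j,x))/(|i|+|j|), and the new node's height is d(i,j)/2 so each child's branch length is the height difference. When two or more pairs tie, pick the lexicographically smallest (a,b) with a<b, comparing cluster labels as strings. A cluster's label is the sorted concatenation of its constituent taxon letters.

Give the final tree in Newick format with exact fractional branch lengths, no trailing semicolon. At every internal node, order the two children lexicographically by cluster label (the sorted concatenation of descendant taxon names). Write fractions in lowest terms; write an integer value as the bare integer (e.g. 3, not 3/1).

(((H:1,U:1):13/2,(I:2,K:2):11/2):45/8,(M:11,Q:11):17/8)

1. join H+U (d=2) ⇒ HU; edges |H|=1, |U|=1
  updated: d(HU,I)=22, d(HU,K)=8, d(HU,M)=59/2, d(HU,Q)=30
2. join I+K (d=4) ⇒ IK; edges |I|=2, |K|=2
  updated: d(HU,IK)=15, d(IK,M)=41/2, d(IK,Q)=25
3. join HU+IK (d=15) ⇒ HIKU; edges |HU|=13/2, |IK|=11/2
  updated: d(HIKU,M)=25, d(HIKU,Q)=55/2
4. join M+Q (d=22) ⇒ MQ; edges |M|=11, |Q|=11
  updated: d(HIKU,MQ)=105/4
5. join HIKU+MQ (d=105/4) ⇒ HIKMQU; edges |HIKU|=45/8, |MQ|=17/8
final tree: (((H:1,U:1):13/2,(I:2,K:2):11/2):45/8,(M:11,Q:11):17/8)
total length: 191/4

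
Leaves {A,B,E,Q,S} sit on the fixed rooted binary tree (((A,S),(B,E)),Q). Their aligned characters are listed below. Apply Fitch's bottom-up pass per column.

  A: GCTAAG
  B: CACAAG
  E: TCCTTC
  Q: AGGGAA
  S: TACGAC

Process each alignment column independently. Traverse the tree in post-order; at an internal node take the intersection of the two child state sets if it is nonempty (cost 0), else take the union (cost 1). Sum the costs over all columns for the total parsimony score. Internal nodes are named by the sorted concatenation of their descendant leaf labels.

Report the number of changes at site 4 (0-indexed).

AS@0: {G} ∪ {T} = {G,T} (union, +1)
BE@0: {C} ∪ {T} = {C,T} (union, +1)
ABES@0: {G,T} ∩ {C,T} = {T} (intersection, +0)
ABEQS@0: {T} ∪ {A} = {A,T} (union, +1)
AS@1: {C} ∪ {A} = {A,C} (union, +1)
BE@1: {A} ∪ {C} = {A,C} (union, +1)
ABES@1: {A,C} ∩ {A,C} = {A,C} (intersection, +0)
ABEQS@1: {A,C} ∪ {G} = {A,C,G} (union, +1)
AS@2: {T} ∪ {C} = {C,T} (union, +1)
BE@2: {C} ∩ {C} = {C} (intersection, +0)
ABES@2: {C,T} ∩ {C} = {C} (intersection, +0)
ABEQS@2: {C} ∪ {G} = {C,G} (union, +1)
AS@3: {A} ∪ {G} = {A,G} (union, +1)
BE@3: {A} ∪ {T} = {A,T} (union, +1)
ABES@3: {A,G} ∩ {A,T} = {A} (intersection, +0)
ABEQS@3: {A} ∪ {G} = {A,G} (union, +1)
AS@4: {A} ∩ {A} = {A} (intersection, +0)
BE@4: {A} ∪ {T} = {A,T} (union, +1)
ABES@4: {A} ∩ {A,T} = {A} (intersection, +0)
ABEQS@4: {A} ∩ {A} = {A} (intersection, +0)
AS@5: {G} ∪ {C} = {C,G} (union, +1)
BE@5: {G} ∪ {C} = {C,G} (union, +1)
ABES@5: {C,G} ∩ {C,G} = {C,G} (intersection, +0)
ABEQS@5: {C,G} ∪ {A} = {A,C,G} (union, +1)
per-site changes: [3, 3, 2, 3, 1, 3]; total = 15

1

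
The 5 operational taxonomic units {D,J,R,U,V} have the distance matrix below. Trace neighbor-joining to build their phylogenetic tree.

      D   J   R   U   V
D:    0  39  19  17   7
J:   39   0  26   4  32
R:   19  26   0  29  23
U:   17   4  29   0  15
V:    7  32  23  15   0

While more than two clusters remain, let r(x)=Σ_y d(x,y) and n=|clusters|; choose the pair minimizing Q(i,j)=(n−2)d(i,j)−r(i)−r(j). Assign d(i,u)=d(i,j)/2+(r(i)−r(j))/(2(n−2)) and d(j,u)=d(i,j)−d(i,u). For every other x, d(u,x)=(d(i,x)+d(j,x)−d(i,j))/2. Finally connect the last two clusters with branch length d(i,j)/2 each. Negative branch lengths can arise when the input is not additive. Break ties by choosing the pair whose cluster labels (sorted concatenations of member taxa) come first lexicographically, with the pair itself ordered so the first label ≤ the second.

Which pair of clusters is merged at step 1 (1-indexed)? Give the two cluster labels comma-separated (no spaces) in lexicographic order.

J,U

1. join J+U (d=4, Q=-154) ⇒ JU; edges |J|=8, |U|=-4
  updated: d(D,JU)=26, d(JU,R)=51/2, d(JU,V)=43/2
2. join D+V (d=7, Q=-179/2) ⇒ DV; edges |D|=29/8, |V|=27/8
  updated: d(DV,JU)=81/4, d(DV,R)=35/2
3. join DV+JU (d=81/4, Q=-253/4) ⇒ DJUV; edges |DV|=49/8, |JU|=113/8
  updated: d(DJUV,R)=91/8
4. join DJUV+R (d=91/8) ⇒ DJRUV; edges |DJUV|=91/16, |R|=91/16
final tree: (((D:29/8,V:27/8):49/8,(J:8,U:-4):113/8):91/16,R:91/16)
total length: 341/8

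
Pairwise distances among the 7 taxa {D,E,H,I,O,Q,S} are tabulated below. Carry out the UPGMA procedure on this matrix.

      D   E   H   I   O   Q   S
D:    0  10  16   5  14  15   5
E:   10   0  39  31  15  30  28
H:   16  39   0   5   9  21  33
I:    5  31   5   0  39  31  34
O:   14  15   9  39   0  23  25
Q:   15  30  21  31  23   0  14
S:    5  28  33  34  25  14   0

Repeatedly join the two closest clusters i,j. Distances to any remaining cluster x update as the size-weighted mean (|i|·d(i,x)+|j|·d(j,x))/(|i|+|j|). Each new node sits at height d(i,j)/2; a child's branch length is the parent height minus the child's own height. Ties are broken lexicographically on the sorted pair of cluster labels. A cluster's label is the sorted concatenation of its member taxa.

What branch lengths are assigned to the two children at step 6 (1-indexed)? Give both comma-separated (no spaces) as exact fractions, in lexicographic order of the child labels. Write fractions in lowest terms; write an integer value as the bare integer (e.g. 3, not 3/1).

17/16,51/4

iteration 1: select D,I (d=5); attach at lengths (5/2, 5/2); label the merged cluster DI
  updated: d(DI,E)=41/2, d(DI,H)=21/2, d(DI,O)=53/2, d(DI,Q)=23, d(DI,S)=39/2
iteration 2: select H,O (d=9); attach at lengths (9/2, 9/2); label the merged cluster HO
  updated: d(DI,HO)=37/2, d(E,HO)=27, d(HO,Q)=22, d(HO,S)=29
iteration 3: select Q,S (d=14); attach at lengths (7, 7); label the merged cluster QS
  updated: d(DI,QS)=85/4, d(E,QS)=29, d(HO,QS)=51/2
iteration 4: select DI,HO (d=37/2); attach at lengths (27/4, 19/4); label the merged cluster DHIO
  updated: d(DHIO,E)=95/4, d(DHIO,QS)=187/8
iteration 5: select DHIO,QS (d=187/8); attach at lengths (39/16, 75/16); label the merged cluster DHIOQS
  updated: d(DHIOQS,E)=51/2
iteration 6: select DHIOQS,E (d=51/2); attach at lengths (17/16, 51/4); label the merged cluster DEHIOQS
final tree: ((((D:5/2,I:5/2):27/4,(H:9/2,O:9/2):19/4):39/16,(Q:7,S:7):75/16):17/16,E:51/4)
total length: 967/16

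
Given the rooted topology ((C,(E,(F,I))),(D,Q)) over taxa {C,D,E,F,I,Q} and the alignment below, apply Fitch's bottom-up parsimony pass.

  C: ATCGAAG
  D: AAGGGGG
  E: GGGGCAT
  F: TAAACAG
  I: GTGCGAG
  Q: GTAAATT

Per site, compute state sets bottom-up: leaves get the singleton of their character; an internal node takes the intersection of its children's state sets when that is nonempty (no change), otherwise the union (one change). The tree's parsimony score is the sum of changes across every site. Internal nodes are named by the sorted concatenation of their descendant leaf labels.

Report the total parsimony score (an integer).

[col 0] FI: children F:{T}, I:{G} ∪→ {G,T}; cost 1
[col 0] EFI: children E:{G}, FI:{G,T} ∩→ {G}; cost 0
[col 0] CEFI: children C:{A}, EFI:{G} ∪→ {A,G}; cost 1
[col 0] DQ: children D:{A}, Q:{G} ∪→ {A,G}; cost 1
[col 0] CDEFIQ: children CEFI:{A,G}, DQ:{A,G} ∩→ {A,G}; cost 0
[col 1] FI: children F:{A}, I:{T} ∪→ {A,T}; cost 1
[col 1] EFI: children E:{G}, FI:{A,T} ∪→ {A,G,T}; cost 1
[col 1] CEFI: children C:{T}, EFI:{A,G,T} ∩→ {T}; cost 0
[col 1] DQ: children D:{A}, Q:{T} ∪→ {A,T}; cost 1
[col 1] CDEFIQ: children CEFI:{T}, DQ:{A,T} ∩→ {T}; cost 0
[col 2] FI: children F:{A}, I:{G} ∪→ {A,G}; cost 1
[col 2] EFI: children E:{G}, FI:{A,G} ∩→ {G}; cost 0
[col 2] CEFI: children C:{C}, EFI:{G} ∪→ {C,G}; cost 1
[col 2] DQ: children D:{G}, Q:{A} ∪→ {A,G}; cost 1
[col 2] CDEFIQ: children CEFI:{C,G}, DQ:{A,G} ∩→ {G}; cost 0
[col 3] FI: children F:{A}, I:{C} ∪→ {A,C}; cost 1
[col 3] EFI: children E:{G}, FI:{A,C} ∪→ {A,C,G}; cost 1
[col 3] CEFI: children C:{G}, EFI:{A,C,G} ∩→ {G}; cost 0
[col 3] DQ: children D:{G}, Q:{A} ∪→ {A,G}; cost 1
[col 3] CDEFIQ: children CEFI:{G}, DQ:{A,G} ∩→ {G}; cost 0
[col 4] FI: children F:{C}, I:{G} ∪→ {C,G}; cost 1
[col 4] EFI: children E:{C}, FI:{C,G} ∩→ {C}; cost 0
[col 4] CEFI: children C:{A}, EFI:{C} ∪→ {A,C}; cost 1
[col 4] DQ: children D:{G}, Q:{A} ∪→ {A,G}; cost 1
[col 4] CDEFIQ: children CEFI:{A,C}, DQ:{A,G} ∩→ {A}; cost 0
[col 5] FI: children F:{A}, I:{A} ∩→ {A}; cost 0
[col 5] EFI: children E:{A}, FI:{A} ∩→ {A}; cost 0
[col 5] CEFI: children C:{A}, EFI:{A} ∩→ {A}; cost 0
[col 5] DQ: children D:{G}, Q:{T} ∪→ {G,T}; cost 1
[col 5] CDEFIQ: children CEFI:{A}, DQ:{G,T} ∪→ {A,G,T}; cost 1
[col 6] FI: children F:{G}, I:{G} ∩→ {G}; cost 0
[col 6] EFI: children E:{T}, FI:{G} ∪→ {G,T}; cost 1
[col 6] CEFI: children C:{G}, EFI:{G,T} ∩→ {G}; cost 0
[col 6] DQ: children D:{G}, Q:{T} ∪→ {G,T}; cost 1
[col 6] CDEFIQ: children CEFI:{G}, DQ:{G,T} ∩→ {G}; cost 0
per-site changes: [3, 3, 3, 3, 3, 2, 2]; total = 19

19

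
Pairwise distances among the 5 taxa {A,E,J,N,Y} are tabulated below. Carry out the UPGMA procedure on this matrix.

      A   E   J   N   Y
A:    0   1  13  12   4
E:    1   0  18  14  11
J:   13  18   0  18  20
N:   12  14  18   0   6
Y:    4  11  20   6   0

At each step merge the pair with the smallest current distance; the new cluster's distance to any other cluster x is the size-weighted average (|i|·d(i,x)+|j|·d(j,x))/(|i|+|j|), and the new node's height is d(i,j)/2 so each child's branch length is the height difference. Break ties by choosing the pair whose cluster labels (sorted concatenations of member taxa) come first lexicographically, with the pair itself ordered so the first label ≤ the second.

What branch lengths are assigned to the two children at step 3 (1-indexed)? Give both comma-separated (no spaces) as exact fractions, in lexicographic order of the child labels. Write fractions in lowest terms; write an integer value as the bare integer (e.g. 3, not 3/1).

step 1: merge (A,E) at d=1; branch lengths A→1/2, E→1/2; new cluster AE
  updated: d(AE,J)=31/2, d(AE,N)=13, d(AE,Y)=15/2
step 2: merge (N,Y) at d=6; branch lengths N→3, Y→3; new cluster NY
  updated: d(AE,NY)=41/4, d(J,NY)=19
step 3: merge (AE,NY) at d=41/4; branch lengths AE→37/8, NY→17/8; new cluster AENY
  updated: d(AENY,J)=69/4
step 4: merge (AENY,J) at d=69/4; branch lengths AENY→7/2, J→69/8; new cluster AEJNY
final tree: (((A:1/2,E:1/2):37/8,(N:3,Y:3):17/8):7/2,J:69/8)
total length: 207/8

37/8,17/8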